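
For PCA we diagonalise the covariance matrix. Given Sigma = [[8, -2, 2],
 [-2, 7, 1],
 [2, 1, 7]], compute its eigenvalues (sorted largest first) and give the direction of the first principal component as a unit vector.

Step 1 — characteristic polynomial p(λ) = det(λI - Sigma) = λ³ - tr·λ² + c_1·λ - det, where tr = trace, c_1 = sum of the principal 2×2 minors, det = det(Sigma):
  tr = 8 + 7 + 7 = 22,
  c_1 = (8·7 - (-2)²) + (8·7 - (2)²) + (7·7 - (1)²) = 52 + 52 + 48 = 152,
  det = 8·(7·7 - (1)²) - (-2)·((-2)·7 - (1)·(2)) + (2)·((-2)·(1) - 7·(2)) = 8·(48) - (-2)·(-16) + (2)·(-16) = 320.
  So p(λ) = λ³ - 22λ² + 152λ - 320.
Step 2 — look for an integer root (rational root theorem: any rational root is an integer divisor of 320). Testing λ = 4:
  p(4) = 64 - 352 + 608 - 320 = 0  ✓
  Dividing out (λ - 4): p(λ) = (λ - 4)(λ² - 18λ + 80).
Step 3 — remaining eigenvalues from the quadratic λ² - 18λ + 80 = 0:
  Δ = 18² - 4·80 = 324 - 320 = 4,  λ = (18 ± √4)/2 = (18 ± 2)/2 = 10 or 8.
  Sorted: λ_1 = 10,  λ_2 = 8,  λ_3 = 4  (check: sum = 22 = tr ✓).

Step 4 — unit eigenvector for λ_1 = 10: v spans the null space of (Sigma - λ_1 I), whose rows are
  r_1 = (-2, -2, 2),  r_2 = (-2, -3, 1),  r_3 = (2, 1, -3).
  v is orthogonal to every row, so take v ∝ r_1 × r_2 = ((-2)·(1) - (2)·(-3), (2)·(-2) - (-2)·(1), (-2)·(-3) - (-2)·(-2)) = (4, -2, 2).
  Rescale (divide by 2): u = (2, -1, 1).
  ||u|| = √((2)² + (-1)² + (1)²) = √(6) ≈ 2.4495,  v_1 = u/||u|| ≈ (0.8165, -0.4082, 0.4082) (||v_1|| = 1).

λ_1 = 10,  λ_2 = 8,  λ_3 = 4;  v_1 ≈ (0.8165, -0.4082, 0.4082)


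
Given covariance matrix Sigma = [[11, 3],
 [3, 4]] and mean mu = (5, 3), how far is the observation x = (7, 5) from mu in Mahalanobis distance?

Step 1 — centre the observation: (x - mu) = (2, 2).

Step 2 — invert Sigma. det(Sigma) = 11·4 - (3)² = 35.
  Sigma^{-1} = (1/det) · [[d, -b], [-b, a]] = [[0.1143, -0.0857],
 [-0.0857, 0.3143]].

Step 3 — form the quadratic (x - mu)^T · Sigma^{-1} · (x - mu):
  Sigma^{-1} · (x - mu) = (0.0571, 0.4571).
  (x - mu)^T · [Sigma^{-1} · (x - mu)] = (2)·(0.0571) + (2)·(0.4571) = 1.0286.

Step 4 — take square root: d = √(1.0286) ≈ 1.0142.

d(x, mu) = √(1.0286) ≈ 1.0142


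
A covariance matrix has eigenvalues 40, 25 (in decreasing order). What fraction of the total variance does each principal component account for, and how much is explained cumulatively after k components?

Step 1 — total variance = trace(Sigma) = Σ λ_i = 40 + 25 = 65.

Step 2 — fraction explained by component i = λ_i / Σ λ:
  PC1: 40/65 = 0.6154
  PC2: 25/65 = 0.3846

Step 3 — cumulative fraction after k components = (λ_1 + ... + λ_k) / Σ λ:
  k = 1: 40/65 = 0.6154
  k = 2: (40 + 25)/65 = 65/65 = 1

Summary (fraction, with percent):

explained: PC1 0.6154 (61.54%), PC2 0.3846 (38.46%);  cumulative: 0.6154, 1


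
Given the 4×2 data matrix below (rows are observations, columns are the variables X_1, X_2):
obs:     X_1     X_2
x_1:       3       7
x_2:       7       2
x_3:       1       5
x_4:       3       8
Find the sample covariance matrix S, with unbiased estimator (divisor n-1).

Step 1 — column means:
  mean(X_1) = (3 + 7 + 1 + 3) / 4 = 14/4 = 3.5
  mean(X_2) = (7 + 2 + 5 + 8) / 4 = 22/4 = 5.5

Step 2 — sample covariance S[i,j] = (1/(n-1)) · Σ_k (x_{k,i} - mean_i) · (x_{k,j} - mean_j), with n-1 = 3.
  S[X_1,X_1] = ((-0.5)·(-0.5) + (3.5)·(3.5) + (-2.5)·(-2.5) + (-0.5)·(-0.5)) / 3 = 19/3 = 6.3333
  S[X_1,X_2] = ((-0.5)·(1.5) + (3.5)·(-3.5) + (-2.5)·(-0.5) + (-0.5)·(2.5)) / 3 = -13/3 = -4.3333
  S[X_2,X_2] = ((1.5)·(1.5) + (-3.5)·(-3.5) + (-0.5)·(-0.5) + (2.5)·(2.5)) / 3 = 21/3 = 7

S is symmetric (S[j,i] = S[i,j]). Assembling:

S = [[6.3333, -4.3333],
 [-4.3333, 7]]


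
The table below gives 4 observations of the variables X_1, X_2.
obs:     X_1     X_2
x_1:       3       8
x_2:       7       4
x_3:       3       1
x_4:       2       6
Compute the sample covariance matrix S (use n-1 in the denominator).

Step 1 — column means:
  mean(X_1) = (3 + 7 + 3 + 2) / 4 = 15/4 = 3.75
  mean(X_2) = (8 + 4 + 1 + 6) / 4 = 19/4 = 4.75

Step 2 — sample covariance S[i,j] = (1/(n-1)) · Σ_k (x_{k,i} - mean_i) · (x_{k,j} - mean_j), with n-1 = 3.
  S[X_1,X_1] = ((-0.75)·(-0.75) + (3.25)·(3.25) + (-0.75)·(-0.75) + (-1.75)·(-1.75)) / 3 = 14.75/3 = 4.9167
  S[X_1,X_2] = ((-0.75)·(3.25) + (3.25)·(-0.75) + (-0.75)·(-3.75) + (-1.75)·(1.25)) / 3 = -4.25/3 = -1.4167
  S[X_2,X_2] = ((3.25)·(3.25) + (-0.75)·(-0.75) + (-3.75)·(-3.75) + (1.25)·(1.25)) / 3 = 26.75/3 = 8.9167

S is symmetric (S[j,i] = S[i,j]). Assembling:

S = [[4.9167, -1.4167],
 [-1.4167, 8.9167]]


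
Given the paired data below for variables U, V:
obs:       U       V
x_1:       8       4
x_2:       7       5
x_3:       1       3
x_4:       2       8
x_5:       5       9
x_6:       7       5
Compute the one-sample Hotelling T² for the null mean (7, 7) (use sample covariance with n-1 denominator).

Step 1 — sample mean vector:
  mean(U) = (8 + 7 + 1 + 2 + 5 + 7) / 6 = 30/6 = 5
  mean(V) = (4 + 5 + 3 + 8 + 9 + 5) / 6 = 34/6 = 5.6667
  x̄ = (5, 5.6667),  deviation x̄ - mu_0 = (5, 5.6667) - (7, 7) = (-2, -1.3333).

Step 2 — sample covariance matrix, S[i,j] = (1/(n-1)) · Σ_k (x_{k,i} - mean_i) · (x_{k,j} - mean_j), divisor n-1 = 5:
  S[U,U] = ((3)·(3) + (2)·(2) + (-4)·(-4) + (-3)·(-3) + (0)·(0) + (2)·(2)) / 5 = 42/5 = 8.4
  S[U,V] = ((3)·(-1.6667) + (2)·(-0.6667) + (-4)·(-2.6667) + (-3)·(2.3333) + (0)·(3.3333) + (2)·(-0.6667)) / 5 = -4/5 = -0.8
  S[V,V] = ((-1.6667)·(-1.6667) + (-0.6667)·(-0.6667) + (-2.6667)·(-2.6667) + (2.3333)·(2.3333) + (3.3333)·(3.3333) + (-0.6667)·(-0.6667)) / 5 = 27.3333/5 = 5.4667
  S = [[8.4, -0.8],
 [-0.8, 5.4667]].

Step 3 — invert S. det(S) = 8.4·5.4667 - (-0.8)² = 45.28.
  S^{-1} = (1/det) · [[d, -b], [-b, a]] = [[0.1207, 0.0177],
 [0.0177, 0.1855]].

Step 4 — quadratic form (x̄ - mu_0)^T · S^{-1} · (x̄ - mu_0):
  S^{-1} · (x̄ - mu_0) = (-0.265, -0.2827),
  (x̄ - mu_0)^T · [...] = (-2)·(-0.265) + (-1.3333)·(-0.2827) = 0.9069.

Step 5 — scale by n: T² = 6 · 0.9069 = 5.4417.

T² ≈ 5.4417


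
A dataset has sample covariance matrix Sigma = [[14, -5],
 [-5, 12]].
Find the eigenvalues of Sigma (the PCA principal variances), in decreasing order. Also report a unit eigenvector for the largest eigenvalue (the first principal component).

Step 1 — characteristic polynomial of 2×2 Sigma:
  det(Sigma - λI) = λ² - trace · λ + det = 0.
  trace = 14 + 12 = 26, det = 14·12 - (-5)² = 143.
Step 2 — discriminant:
  Δ = trace² - 4·det = 676 - 572 = 104.
Step 3 — eigenvalues:
  λ = (trace ± √Δ)/2 = (26 ± 10.198)/2,
  λ_1 = 18.099,  λ_2 = 7.901.

Step 4 — unit eigenvector for λ_1: solve (Sigma - λ_1 I)v = 0. First row:
  (14 - 18.099)·v_x + (-5)·v_y = 0, i.e. (-4.099)·v_x + (-5)·v_y = 0,
  so v ∝ (b, λ_1 - a) = (-5, 4.099); multiply by -1 so the first entry is positive: u = (5, -4.099).
  ||u|| = √((5)² + (-4.099)²) = √(41.802) ≈ 6.4654,
  v_1 = u/||u|| ≈ (0.7733, -0.634) (||v_1|| = 1).

λ_1 = 18.099,  λ_2 = 7.901;  v_1 ≈ (0.7733, -0.634)


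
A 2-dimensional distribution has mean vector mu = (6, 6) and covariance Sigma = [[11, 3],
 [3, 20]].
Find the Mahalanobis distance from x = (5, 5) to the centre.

Step 1 — centre the observation: (x - mu) = (-1, -1).

Step 2 — invert Sigma. det(Sigma) = 11·20 - (3)² = 211.
  Sigma^{-1} = (1/det) · [[d, -b], [-b, a]] = [[0.0948, -0.0142],
 [-0.0142, 0.0521]].

Step 3 — form the quadratic (x - mu)^T · Sigma^{-1} · (x - mu):
  Sigma^{-1} · (x - mu) = (-0.0806, -0.0379).
  (x - mu)^T · [Sigma^{-1} · (x - mu)] = (-1)·(-0.0806) + (-1)·(-0.0379) = 0.1185.

Step 4 — take square root: d = √(0.1185) ≈ 0.3442.

d(x, mu) = √(0.1185) ≈ 0.3442


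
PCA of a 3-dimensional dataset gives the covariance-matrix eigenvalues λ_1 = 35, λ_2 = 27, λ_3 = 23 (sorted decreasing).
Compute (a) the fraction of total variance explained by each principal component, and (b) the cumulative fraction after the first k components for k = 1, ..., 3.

Step 1 — total variance = trace(Sigma) = Σ λ_i = 35 + 27 + 23 = 85.

Step 2 — fraction explained by component i = λ_i / Σ λ:
  PC1: 35/85 = 0.4118
  PC2: 27/85 = 0.3176
  PC3: 23/85 = 0.2706

Step 3 — cumulative fraction after k components = (λ_1 + ... + λ_k) / Σ λ:
  k = 1: 35/85 = 0.4118
  k = 2: (35 + 27)/85 = 62/85 = 0.7294
  k = 3: (35 + 27 + 23)/85 = 85/85 = 1

Summary (fraction, with percent):

explained: PC1 0.4118 (41.18%), PC2 0.3176 (31.76%), PC3 0.2706 (27.06%);  cumulative: 0.4118, 0.7294, 1


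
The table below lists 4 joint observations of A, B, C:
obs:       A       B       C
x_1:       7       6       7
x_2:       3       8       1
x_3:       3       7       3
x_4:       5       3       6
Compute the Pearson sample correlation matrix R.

Step 1 — column means:
  mean(A) = (7 + 3 + 3 + 5) / 4 = 18/4 = 4.5
  mean(B) = (6 + 8 + 7 + 3) / 4 = 24/4 = 6
  mean(C) = (7 + 1 + 3 + 6) / 4 = 17/4 = 4.25

Step 2 — sample variances and covariances s[i,j] = (1/(n-1)) · Σ_k (x_{k,i} - mean_i) · (x_{k,j} - mean_j), with n-1 = 3:
  s[A,A] = ((2.5)·(2.5) + (-1.5)·(-1.5) + (-1.5)·(-1.5) + (0.5)·(0.5)) / 3 = 11/3 = 3.6667
  s[A,B] = ((2.5)·(0) + (-1.5)·(2) + (-1.5)·(1) + (0.5)·(-3)) / 3 = -6/3 = -2
  s[A,C] = ((2.5)·(2.75) + (-1.5)·(-3.25) + (-1.5)·(-1.25) + (0.5)·(1.75)) / 3 = 14.5/3 = 4.8333
  s[B,B] = ((0)·(0) + (2)·(2) + (1)·(1) + (-3)·(-3)) / 3 = 14/3 = 4.6667
  s[B,C] = ((0)·(2.75) + (2)·(-3.25) + (1)·(-1.25) + (-3)·(1.75)) / 3 = -13/3 = -4.3333
  s[C,C] = ((2.75)·(2.75) + (-3.25)·(-3.25) + (-1.25)·(-1.25) + (1.75)·(1.75)) / 3 = 22.75/3 = 7.5833
  Sample standard deviations s_i = √(s[i,i]):
  s(A) = √(3.6667) = 1.9149
  s(B) = √(4.6667) = 2.1602
  s(C) = √(7.5833) = 2.7538

Step 3 — r_{ij} = s_{ij} / (s_i · s_j):
  r[A,A] = 1 (diagonal).
  r[A,B] = -2 / (1.9149 · 2.1602) = -2 / 4.1366 = -0.4835
  r[A,C] = 4.8333 / (1.9149 · 2.7538) = 4.8333 / 5.2731 = 0.9166
  r[B,B] = 1 (diagonal).
  r[B,C] = -4.3333 / (2.1602 · 2.7538) = -4.3333 / 5.9489 = -0.7284
  r[C,C] = 1 (diagonal).

R is symmetric with unit diagonal. Assembling:

R = [[1, -0.4835, 0.9166],
 [-0.4835, 1, -0.7284],
 [0.9166, -0.7284, 1]]


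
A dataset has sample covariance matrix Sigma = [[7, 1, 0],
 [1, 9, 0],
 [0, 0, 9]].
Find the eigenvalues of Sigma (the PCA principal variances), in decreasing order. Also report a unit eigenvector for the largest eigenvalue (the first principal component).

Step 1 — characteristic polynomial p(λ) = det(λI - Sigma) = λ³ - tr·λ² + c_1·λ - det, where tr = trace, c_1 = sum of the principal 2×2 minors, det = det(Sigma):
  tr = 7 + 9 + 9 = 25,
  c_1 = (7·9 - (1)²) + (7·9 - (0)²) + (9·9 - (0)²) = 62 + 63 + 81 = 206,
  det = 7·(9·9 - (0)²) - (1)·((1)·9 - (0)·(0)) + (0)·((1)·(0) - 9·(0)) = 7·(81) - (1)·(9) + (0)·(0) = 558.
  So p(λ) = λ³ - 25λ² + 206λ - 558.
Step 2 — look for an integer root (rational root theorem: any rational root is an integer divisor of 558). Testing λ = 9:
  p(9) = 729 - 2025 + 1854 - 558 = 0  ✓
  Dividing out (λ - 9): p(λ) = (λ - 9)(λ² - 16λ + 62).
Step 3 — remaining eigenvalues from the quadratic λ² - 16λ + 62 = 0:
  Δ = 16² - 4·62 = 256 - 248 = 8,  λ = (16 ± √8)/2 = (16 ± 2.8284)/2 ≈ 9.4142 or 6.5858.
  Sorted: λ_1 = 9.4142,  λ_2 = 9,  λ_3 = 6.5858  (check: sum = 25 = tr ✓).

Step 4 — unit eigenvector for λ_1 ≈ 9.4142: v spans the null space of (Sigma - λ_1 I), whose rows are
  r_1 = (-2.4142, 1, 0),  r_2 = (1, -0.4142, 0),  r_3 = (0, 0, -0.4142).
  v is orthogonal to every row, so take v ∝ r_1 × r_3 = ((1)·(-0.4142) - (0)·(0), (0)·(0) - (-2.4142)·(-0.4142), (-2.4142)·(0) - (1)·(0)) ≈ (-0.4142, -1, 0).
  Rescale (multiply by -1 so the first nonzero entry is positive): u = (0.4142, 1, 0).
  ||u|| = √((0.4142)² + (1)² + (0)²) = √(1.1716) ≈ 1.0824,  v_1 = u/||u|| ≈ (0.3827, 0.9239, 0) (||v_1|| = 1).

λ_1 = 9.4142,  λ_2 = 9,  λ_3 = 6.5858;  v_1 ≈ (0.3827, 0.9239, 0)


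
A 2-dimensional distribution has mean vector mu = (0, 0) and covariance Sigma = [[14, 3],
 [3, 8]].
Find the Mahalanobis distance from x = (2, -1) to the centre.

Step 1 — centre the observation: (x - mu) = (2, -1).

Step 2 — invert Sigma. det(Sigma) = 14·8 - (3)² = 103.
  Sigma^{-1} = (1/det) · [[d, -b], [-b, a]] = [[0.0777, -0.0291],
 [-0.0291, 0.1359]].

Step 3 — form the quadratic (x - mu)^T · Sigma^{-1} · (x - mu):
  Sigma^{-1} · (x - mu) = (0.1845, -0.1942).
  (x - mu)^T · [Sigma^{-1} · (x - mu)] = (2)·(0.1845) + (-1)·(-0.1942) = 0.5631.

Step 4 — take square root: d = √(0.5631) ≈ 0.7504.

d(x, mu) = √(0.5631) ≈ 0.7504


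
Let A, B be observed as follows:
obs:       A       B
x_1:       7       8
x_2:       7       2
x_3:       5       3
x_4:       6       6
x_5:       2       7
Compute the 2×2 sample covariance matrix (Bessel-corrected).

Step 1 — column means:
  mean(A) = (7 + 7 + 5 + 6 + 2) / 5 = 27/5 = 5.4
  mean(B) = (8 + 2 + 3 + 6 + 7) / 5 = 26/5 = 5.2

Step 2 — sample covariance S[i,j] = (1/(n-1)) · Σ_k (x_{k,i} - mean_i) · (x_{k,j} - mean_j), with n-1 = 4.
  S[A,A] = ((1.6)·(1.6) + (1.6)·(1.6) + (-0.4)·(-0.4) + (0.6)·(0.6) + (-3.4)·(-3.4)) / 4 = 17.2/4 = 4.3
  S[A,B] = ((1.6)·(2.8) + (1.6)·(-3.2) + (-0.4)·(-2.2) + (0.6)·(0.8) + (-3.4)·(1.8)) / 4 = -5.4/4 = -1.35
  S[B,B] = ((2.8)·(2.8) + (-3.2)·(-3.2) + (-2.2)·(-2.2) + (0.8)·(0.8) + (1.8)·(1.8)) / 4 = 26.8/4 = 6.7

S is symmetric (S[j,i] = S[i,j]). Assembling:

S = [[4.3, -1.35],
 [-1.35, 6.7]]


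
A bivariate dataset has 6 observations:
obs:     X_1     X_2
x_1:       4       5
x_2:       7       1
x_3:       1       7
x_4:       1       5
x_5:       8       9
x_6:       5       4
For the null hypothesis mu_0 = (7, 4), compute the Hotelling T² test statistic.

Step 1 — sample mean vector:
  mean(X_1) = (4 + 7 + 1 + 1 + 8 + 5) / 6 = 26/6 = 4.3333
  mean(X_2) = (5 + 1 + 7 + 5 + 9 + 4) / 6 = 31/6 = 5.1667
  x̄ = (4.3333, 5.1667),  deviation x̄ - mu_0 = (4.3333, 5.1667) - (7, 4) = (-2.6667, 1.1667).

Step 2 — sample covariance matrix, S[i,j] = (1/(n-1)) · Σ_k (x_{k,i} - mean_i) · (x_{k,j} - mean_j), divisor n-1 = 5:
  S[X_1,X_1] = ((-0.3333)·(-0.3333) + (2.6667)·(2.6667) + (-3.3333)·(-3.3333) + (-3.3333)·(-3.3333) + (3.6667)·(3.6667) + (0.6667)·(0.6667)) / 5 = 43.3333/5 = 8.6667
  S[X_1,X_2] = ((-0.3333)·(-0.1667) + (2.6667)·(-4.1667) + (-3.3333)·(1.8333) + (-3.3333)·(-0.1667) + (3.6667)·(3.8333) + (0.6667)·(-1.1667)) / 5 = -3.3333/5 = -0.6667
  S[X_2,X_2] = ((-0.1667)·(-0.1667) + (-4.1667)·(-4.1667) + (1.8333)·(1.8333) + (-0.1667)·(-0.1667) + (3.8333)·(3.8333) + (-1.1667)·(-1.1667)) / 5 = 36.8333/5 = 7.3667
  S = [[8.6667, -0.6667],
 [-0.6667, 7.3667]].

Step 3 — invert S. det(S) = 8.6667·7.3667 - (-0.6667)² = 63.4.
  S^{-1} = (1/det) · [[d, -b], [-b, a]] = [[0.1162, 0.0105],
 [0.0105, 0.1367]].

Step 4 — quadratic form (x̄ - mu_0)^T · S^{-1} · (x̄ - mu_0):
  S^{-1} · (x̄ - mu_0) = (-0.2976, 0.1314),
  (x̄ - mu_0)^T · [...] = (-2.6667)·(-0.2976) + (1.1667)·(0.1314) = 0.9469.

Step 5 — scale by n: T² = 6 · 0.9469 = 5.6814.

T² ≈ 5.6814


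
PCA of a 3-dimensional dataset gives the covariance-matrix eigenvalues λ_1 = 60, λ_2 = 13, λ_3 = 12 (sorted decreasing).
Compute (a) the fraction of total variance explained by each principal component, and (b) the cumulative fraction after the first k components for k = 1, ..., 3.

Step 1 — total variance = trace(Sigma) = Σ λ_i = 60 + 13 + 12 = 85.

Step 2 — fraction explained by component i = λ_i / Σ λ:
  PC1: 60/85 = 0.7059
  PC2: 13/85 = 0.1529
  PC3: 12/85 = 0.1412

Step 3 — cumulative fraction after k components = (λ_1 + ... + λ_k) / Σ λ:
  k = 1: 60/85 = 0.7059
  k = 2: (60 + 13)/85 = 73/85 = 0.8588
  k = 3: (60 + 13 + 12)/85 = 85/85 = 1

Summary (fraction, with percent):

explained: PC1 0.7059 (70.59%), PC2 0.1529 (15.29%), PC3 0.1412 (14.12%);  cumulative: 0.7059, 0.8588, 1


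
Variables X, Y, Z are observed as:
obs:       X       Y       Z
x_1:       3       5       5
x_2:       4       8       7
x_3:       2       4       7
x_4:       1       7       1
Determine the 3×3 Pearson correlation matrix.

Step 1 — column means:
  mean(X) = (3 + 4 + 2 + 1) / 4 = 10/4 = 2.5
  mean(Y) = (5 + 8 + 4 + 7) / 4 = 24/4 = 6
  mean(Z) = (5 + 7 + 7 + 1) / 4 = 20/4 = 5

Step 2 — sample variances and covariances s[i,j] = (1/(n-1)) · Σ_k (x_{k,i} - mean_i) · (x_{k,j} - mean_j), with n-1 = 3:
  s[X,X] = ((0.5)·(0.5) + (1.5)·(1.5) + (-0.5)·(-0.5) + (-1.5)·(-1.5)) / 3 = 5/3 = 1.6667
  s[X,Y] = ((0.5)·(-1) + (1.5)·(2) + (-0.5)·(-2) + (-1.5)·(1)) / 3 = 2/3 = 0.6667
  s[X,Z] = ((0.5)·(0) + (1.5)·(2) + (-0.5)·(2) + (-1.5)·(-4)) / 3 = 8/3 = 2.6667
  s[Y,Y] = ((-1)·(-1) + (2)·(2) + (-2)·(-2) + (1)·(1)) / 3 = 10/3 = 3.3333
  s[Y,Z] = ((-1)·(0) + (2)·(2) + (-2)·(2) + (1)·(-4)) / 3 = -4/3 = -1.3333
  s[Z,Z] = ((0)·(0) + (2)·(2) + (2)·(2) + (-4)·(-4)) / 3 = 24/3 = 8
  Sample standard deviations s_i = √(s[i,i]):
  s(X) = √(1.6667) = 1.291
  s(Y) = √(3.3333) = 1.8257
  s(Z) = √(8) = 2.8284

Step 3 — r_{ij} = s_{ij} / (s_i · s_j):
  r[X,X] = 1 (diagonal).
  r[X,Y] = 0.6667 / (1.291 · 1.8257) = 0.6667 / 2.357 = 0.2828
  r[X,Z] = 2.6667 / (1.291 · 2.8284) = 2.6667 / 3.6515 = 0.7303
  r[Y,Y] = 1 (diagonal).
  r[Y,Z] = -1.3333 / (1.8257 · 2.8284) = -1.3333 / 5.164 = -0.2582
  r[Z,Z] = 1 (diagonal).

R is symmetric with unit diagonal. Assembling:

R = [[1, 0.2828, 0.7303],
 [0.2828, 1, -0.2582],
 [0.7303, -0.2582, 1]]


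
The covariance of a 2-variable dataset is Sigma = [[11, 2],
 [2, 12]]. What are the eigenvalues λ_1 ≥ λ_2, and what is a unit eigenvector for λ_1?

Step 1 — characteristic polynomial of 2×2 Sigma:
  det(Sigma - λI) = λ² - trace · λ + det = 0.
  trace = 11 + 12 = 23, det = 11·12 - (2)² = 128.
Step 2 — discriminant:
  Δ = trace² - 4·det = 529 - 512 = 17.
Step 3 — eigenvalues:
  λ = (trace ± √Δ)/2 = (23 ± 4.1231)/2,
  λ_1 = 13.5616,  λ_2 = 9.4384.

Step 4 — unit eigenvector for λ_1: solve (Sigma - λ_1 I)v = 0. First row:
  (11 - 13.5616)·v_x + (2)·v_y = 0, i.e. (-2.5616)·v_x + (2)·v_y = 0,
  so v ∝ (b, λ_1 - a) = (2, 2.5616) = u.
  ||u|| = √((2)² + (2.5616)²) = √(10.5616) ≈ 3.2499,
  v_1 = u/||u|| ≈ (0.6154, 0.7882) (||v_1|| = 1).

λ_1 = 13.5616,  λ_2 = 9.4384;  v_1 ≈ (0.6154, 0.7882)


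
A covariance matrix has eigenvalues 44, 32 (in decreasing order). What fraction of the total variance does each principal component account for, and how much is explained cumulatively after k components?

Step 1 — total variance = trace(Sigma) = Σ λ_i = 44 + 32 = 76.

Step 2 — fraction explained by component i = λ_i / Σ λ:
  PC1: 44/76 = 0.5789
  PC2: 32/76 = 0.4211

Step 3 — cumulative fraction after k components = (λ_1 + ... + λ_k) / Σ λ:
  k = 1: 44/76 = 0.5789
  k = 2: (44 + 32)/76 = 76/76 = 1

Summary (fraction, with percent):

explained: PC1 0.5789 (57.89%), PC2 0.4211 (42.11%);  cumulative: 0.5789, 1


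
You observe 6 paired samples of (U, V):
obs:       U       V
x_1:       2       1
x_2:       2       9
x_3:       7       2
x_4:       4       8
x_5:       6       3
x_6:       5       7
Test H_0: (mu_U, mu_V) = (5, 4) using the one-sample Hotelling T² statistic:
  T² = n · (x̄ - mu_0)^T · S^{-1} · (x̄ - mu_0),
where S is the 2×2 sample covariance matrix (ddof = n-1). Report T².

Step 1 — sample mean vector:
  mean(U) = (2 + 2 + 7 + 4 + 6 + 5) / 6 = 26/6 = 4.3333
  mean(V) = (1 + 9 + 2 + 8 + 3 + 7) / 6 = 30/6 = 5
  x̄ = (4.3333, 5),  deviation x̄ - mu_0 = (4.3333, 5) - (5, 4) = (-0.6667, 1).

Step 2 — sample covariance matrix, S[i,j] = (1/(n-1)) · Σ_k (x_{k,i} - mean_i) · (x_{k,j} - mean_j), divisor n-1 = 5:
  S[U,U] = ((-2.3333)·(-2.3333) + (-2.3333)·(-2.3333) + (2.6667)·(2.6667) + (-0.3333)·(-0.3333) + (1.6667)·(1.6667) + (0.6667)·(0.6667)) / 5 = 21.3333/5 = 4.2667
  S[U,V] = ((-2.3333)·(-4) + (-2.3333)·(4) + (2.6667)·(-3) + (-0.3333)·(3) + (1.6667)·(-2) + (0.6667)·(2)) / 5 = -11/5 = -2.2
  S[V,V] = ((-4)·(-4) + (4)·(4) + (-3)·(-3) + (3)·(3) + (-2)·(-2) + (2)·(2)) / 5 = 58/5 = 11.6
  S = [[4.2667, -2.2],
 [-2.2, 11.6]].

Step 3 — invert S. det(S) = 4.2667·11.6 - (-2.2)² = 44.6533.
  S^{-1} = (1/det) · [[d, -b], [-b, a]] = [[0.2598, 0.0493],
 [0.0493, 0.0956]].

Step 4 — quadratic form (x̄ - mu_0)^T · S^{-1} · (x̄ - mu_0):
  S^{-1} · (x̄ - mu_0) = (-0.1239, 0.0627),
  (x̄ - mu_0)^T · [...] = (-0.6667)·(-0.1239) + (1)·(0.0627) = 0.1453.

Step 5 — scale by n: T² = 6 · 0.1453 = 0.8719.

T² ≈ 0.8719


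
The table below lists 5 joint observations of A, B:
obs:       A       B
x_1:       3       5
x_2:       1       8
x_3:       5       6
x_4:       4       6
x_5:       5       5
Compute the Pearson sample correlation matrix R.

Step 1 — column means:
  mean(A) = (3 + 1 + 5 + 4 + 5) / 5 = 18/5 = 3.6
  mean(B) = (5 + 8 + 6 + 6 + 5) / 5 = 30/5 = 6

Step 2 — sample variances and covariances s[i,j] = (1/(n-1)) · Σ_k (x_{k,i} - mean_i) · (x_{k,j} - mean_j), with n-1 = 4:
  s[A,A] = ((-0.6)·(-0.6) + (-2.6)·(-2.6) + (1.4)·(1.4) + (0.4)·(0.4) + (1.4)·(1.4)) / 4 = 11.2/4 = 2.8
  s[A,B] = ((-0.6)·(-1) + (-2.6)·(2) + (1.4)·(0) + (0.4)·(0) + (1.4)·(-1)) / 4 = -6/4 = -1.5
  s[B,B] = ((-1)·(-1) + (2)·(2) + (0)·(0) + (0)·(0) + (-1)·(-1)) / 4 = 6/4 = 1.5
  Sample standard deviations s_i = √(s[i,i]):
  s(A) = √(2.8) = 1.6733
  s(B) = √(1.5) = 1.2247

Step 3 — r_{ij} = s_{ij} / (s_i · s_j):
  r[A,A] = 1 (diagonal).
  r[A,B] = -1.5 / (1.6733 · 1.2247) = -1.5 / 2.0494 = -0.7319
  r[B,B] = 1 (diagonal).

R is symmetric with unit diagonal. Assembling:

R = [[1, -0.7319],
 [-0.7319, 1]]


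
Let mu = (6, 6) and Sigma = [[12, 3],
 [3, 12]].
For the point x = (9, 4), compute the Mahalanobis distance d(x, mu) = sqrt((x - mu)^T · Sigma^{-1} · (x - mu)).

Step 1 — centre the observation: (x - mu) = (3, -2).

Step 2 — invert Sigma. det(Sigma) = 12·12 - (3)² = 135.
  Sigma^{-1} = (1/det) · [[d, -b], [-b, a]] = [[0.0889, -0.0222],
 [-0.0222, 0.0889]].

Step 3 — form the quadratic (x - mu)^T · Sigma^{-1} · (x - mu):
  Sigma^{-1} · (x - mu) = (0.3111, -0.2444).
  (x - mu)^T · [Sigma^{-1} · (x - mu)] = (3)·(0.3111) + (-2)·(-0.2444) = 1.4222.

Step 4 — take square root: d = √(1.4222) ≈ 1.1926.

d(x, mu) = √(1.4222) ≈ 1.1926


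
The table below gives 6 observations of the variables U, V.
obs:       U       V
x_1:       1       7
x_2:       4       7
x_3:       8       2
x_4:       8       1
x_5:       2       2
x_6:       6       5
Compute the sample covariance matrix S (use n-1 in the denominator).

Step 1 — column means:
  mean(U) = (1 + 4 + 8 + 8 + 2 + 6) / 6 = 29/6 = 4.8333
  mean(V) = (7 + 7 + 2 + 1 + 2 + 5) / 6 = 24/6 = 4

Step 2 — sample covariance S[i,j] = (1/(n-1)) · Σ_k (x_{k,i} - mean_i) · (x_{k,j} - mean_j), with n-1 = 5.
  S[U,U] = ((-3.8333)·(-3.8333) + (-0.8333)·(-0.8333) + (3.1667)·(3.1667) + (3.1667)·(3.1667) + (-2.8333)·(-2.8333) + (1.1667)·(1.1667)) / 5 = 44.8333/5 = 8.9667
  S[U,V] = ((-3.8333)·(3) + (-0.8333)·(3) + (3.1667)·(-2) + (3.1667)·(-3) + (-2.8333)·(-2) + (1.1667)·(1)) / 5 = -23/5 = -4.6
  S[V,V] = ((3)·(3) + (3)·(3) + (-2)·(-2) + (-3)·(-3) + (-2)·(-2) + (1)·(1)) / 5 = 36/5 = 7.2

S is symmetric (S[j,i] = S[i,j]). Assembling:

S = [[8.9667, -4.6],
 [-4.6, 7.2]]


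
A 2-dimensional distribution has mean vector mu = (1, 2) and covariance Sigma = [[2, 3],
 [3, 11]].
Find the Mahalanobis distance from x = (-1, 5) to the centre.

Step 1 — centre the observation: (x - mu) = (-2, 3).

Step 2 — invert Sigma. det(Sigma) = 2·11 - (3)² = 13.
  Sigma^{-1} = (1/det) · [[d, -b], [-b, a]] = [[0.8462, -0.2308],
 [-0.2308, 0.1538]].

Step 3 — form the quadratic (x - mu)^T · Sigma^{-1} · (x - mu):
  Sigma^{-1} · (x - mu) = (-2.3846, 0.9231).
  (x - mu)^T · [Sigma^{-1} · (x - mu)] = (-2)·(-2.3846) + (3)·(0.9231) = 7.5385.

Step 4 — take square root: d = √(7.5385) ≈ 2.7456.

d(x, mu) = √(7.5385) ≈ 2.7456


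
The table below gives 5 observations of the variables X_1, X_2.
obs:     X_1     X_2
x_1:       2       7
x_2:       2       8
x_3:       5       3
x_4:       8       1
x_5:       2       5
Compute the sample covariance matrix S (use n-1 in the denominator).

Step 1 — column means:
  mean(X_1) = (2 + 2 + 5 + 8 + 2) / 5 = 19/5 = 3.8
  mean(X_2) = (7 + 8 + 3 + 1 + 5) / 5 = 24/5 = 4.8

Step 2 — sample covariance S[i,j] = (1/(n-1)) · Σ_k (x_{k,i} - mean_i) · (x_{k,j} - mean_j), with n-1 = 4.
  S[X_1,X_1] = ((-1.8)·(-1.8) + (-1.8)·(-1.8) + (1.2)·(1.2) + (4.2)·(4.2) + (-1.8)·(-1.8)) / 4 = 28.8/4 = 7.2
  S[X_1,X_2] = ((-1.8)·(2.2) + (-1.8)·(3.2) + (1.2)·(-1.8) + (4.2)·(-3.8) + (-1.8)·(0.2)) / 4 = -28.2/4 = -7.05
  S[X_2,X_2] = ((2.2)·(2.2) + (3.2)·(3.2) + (-1.8)·(-1.8) + (-3.8)·(-3.8) + (0.2)·(0.2)) / 4 = 32.8/4 = 8.2

S is symmetric (S[j,i] = S[i,j]). Assembling:

S = [[7.2, -7.05],
 [-7.05, 8.2]]


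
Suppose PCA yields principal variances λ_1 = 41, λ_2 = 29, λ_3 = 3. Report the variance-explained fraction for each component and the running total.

Step 1 — total variance = trace(Sigma) = Σ λ_i = 41 + 29 + 3 = 73.

Step 2 — fraction explained by component i = λ_i / Σ λ:
  PC1: 41/73 = 0.5616
  PC2: 29/73 = 0.3973
  PC3: 3/73 = 0.0411

Step 3 — cumulative fraction after k components = (λ_1 + ... + λ_k) / Σ λ:
  k = 1: 41/73 = 0.5616
  k = 2: (41 + 29)/73 = 70/73 = 0.9589
  k = 3: (41 + 29 + 3)/73 = 73/73 = 1

Summary (fraction, with percent):

explained: PC1 0.5616 (56.16%), PC2 0.3973 (39.73%), PC3 0.0411 (4.11%);  cumulative: 0.5616, 0.9589, 1


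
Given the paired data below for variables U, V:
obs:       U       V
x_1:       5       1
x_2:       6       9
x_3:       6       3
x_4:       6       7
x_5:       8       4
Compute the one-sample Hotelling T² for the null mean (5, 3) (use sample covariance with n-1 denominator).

Step 1 — sample mean vector:
  mean(U) = (5 + 6 + 6 + 6 + 8) / 5 = 31/5 = 6.2
  mean(V) = (1 + 9 + 3 + 7 + 4) / 5 = 24/5 = 4.8
  x̄ = (6.2, 4.8),  deviation x̄ - mu_0 = (6.2, 4.8) - (5, 3) = (1.2, 1.8).

Step 2 — sample covariance matrix, S[i,j] = (1/(n-1)) · Σ_k (x_{k,i} - mean_i) · (x_{k,j} - mean_j), divisor n-1 = 4:
  S[U,U] = ((-1.2)·(-1.2) + (-0.2)·(-0.2) + (-0.2)·(-0.2) + (-0.2)·(-0.2) + (1.8)·(1.8)) / 4 = 4.8/4 = 1.2
  S[U,V] = ((-1.2)·(-3.8) + (-0.2)·(4.2) + (-0.2)·(-1.8) + (-0.2)·(2.2) + (1.8)·(-0.8)) / 4 = 2.2/4 = 0.55
  S[V,V] = ((-3.8)·(-3.8) + (4.2)·(4.2) + (-1.8)·(-1.8) + (2.2)·(2.2) + (-0.8)·(-0.8)) / 4 = 40.8/4 = 10.2
  S = [[1.2, 0.55],
 [0.55, 10.2]].

Step 3 — invert S. det(S) = 1.2·10.2 - (0.55)² = 11.9375.
  S^{-1} = (1/det) · [[d, -b], [-b, a]] = [[0.8545, -0.0461],
 [-0.0461, 0.1005]].

Step 4 — quadratic form (x̄ - mu_0)^T · S^{-1} · (x̄ - mu_0):
  S^{-1} · (x̄ - mu_0) = (0.9424, 0.1257),
  (x̄ - mu_0)^T · [...] = (1.2)·(0.9424) + (1.8)·(0.1257) = 1.3571.

Step 5 — scale by n: T² = 5 · 1.3571 = 6.7853.

T² ≈ 6.7853


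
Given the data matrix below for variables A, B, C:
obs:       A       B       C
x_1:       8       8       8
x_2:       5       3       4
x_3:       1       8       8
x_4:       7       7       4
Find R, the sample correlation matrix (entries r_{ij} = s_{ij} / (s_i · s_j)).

Step 1 — column means:
  mean(A) = (8 + 5 + 1 + 7) / 4 = 21/4 = 5.25
  mean(B) = (8 + 3 + 8 + 7) / 4 = 26/4 = 6.5
  mean(C) = (8 + 4 + 8 + 4) / 4 = 24/4 = 6

Step 2 — sample variances and covariances s[i,j] = (1/(n-1)) · Σ_k (x_{k,i} - mean_i) · (x_{k,j} - mean_j), with n-1 = 3:
  s[A,A] = ((2.75)·(2.75) + (-0.25)·(-0.25) + (-4.25)·(-4.25) + (1.75)·(1.75)) / 3 = 28.75/3 = 9.5833
  s[A,B] = ((2.75)·(1.5) + (-0.25)·(-3.5) + (-4.25)·(1.5) + (1.75)·(0.5)) / 3 = -0.5/3 = -0.1667
  s[A,C] = ((2.75)·(2) + (-0.25)·(-2) + (-4.25)·(2) + (1.75)·(-2)) / 3 = -6/3 = -2
  s[B,B] = ((1.5)·(1.5) + (-3.5)·(-3.5) + (1.5)·(1.5) + (0.5)·(0.5)) / 3 = 17/3 = 5.6667
  s[B,C] = ((1.5)·(2) + (-3.5)·(-2) + (1.5)·(2) + (0.5)·(-2)) / 3 = 12/3 = 4
  s[C,C] = ((2)·(2) + (-2)·(-2) + (2)·(2) + (-2)·(-2)) / 3 = 16/3 = 5.3333
  Sample standard deviations s_i = √(s[i,i]):
  s(A) = √(9.5833) = 3.0957
  s(B) = √(5.6667) = 2.3805
  s(C) = √(5.3333) = 2.3094

Step 3 — r_{ij} = s_{ij} / (s_i · s_j):
  r[A,A] = 1 (diagonal).
  r[A,B] = -0.1667 / (3.0957 · 2.3805) = -0.1667 / 7.3692 = -0.0226
  r[A,C] = -2 / (3.0957 · 2.3094) = -2 / 7.1492 = -0.2798
  r[B,B] = 1 (diagonal).
  r[B,C] = 4 / (2.3805 · 2.3094) = 4 / 5.4975 = 0.7276
  r[C,C] = 1 (diagonal).

R is symmetric with unit diagonal. Assembling:

R = [[1, -0.0226, -0.2798],
 [-0.0226, 1, 0.7276],
 [-0.2798, 0.7276, 1]]


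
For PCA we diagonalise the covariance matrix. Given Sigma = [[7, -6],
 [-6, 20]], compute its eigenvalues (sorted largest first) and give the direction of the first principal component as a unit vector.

Step 1 — characteristic polynomial of 2×2 Sigma:
  det(Sigma - λI) = λ² - trace · λ + det = 0.
  trace = 7 + 20 = 27, det = 7·20 - (-6)² = 104.
Step 2 — discriminant:
  Δ = trace² - 4·det = 729 - 416 = 313.
Step 3 — eigenvalues:
  λ = (trace ± √Δ)/2 = (27 ± 17.6918)/2,
  λ_1 = 22.3459,  λ_2 = 4.6541.

Step 4 — unit eigenvector for λ_1: solve (Sigma - λ_1 I)v = 0. First row:
  (7 - 22.3459)·v_x + (-6)·v_y = 0, i.e. (-15.3459)·v_x + (-6)·v_y = 0,
  so v ∝ (b, λ_1 - a) = (-6, 15.3459); multiply by -1 so the first entry is positive: u = (6, -15.3459).
  ||u|| = √((6)² + (-15.3459)²) = √(271.4967) ≈ 16.4772,
  v_1 = u/||u|| ≈ (0.3641, -0.9313) (||v_1|| = 1).

λ_1 = 22.3459,  λ_2 = 4.6541;  v_1 ≈ (0.3641, -0.9313)


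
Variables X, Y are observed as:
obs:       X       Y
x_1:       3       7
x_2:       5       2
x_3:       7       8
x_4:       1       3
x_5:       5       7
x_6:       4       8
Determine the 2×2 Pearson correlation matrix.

Step 1 — column means:
  mean(X) = (3 + 5 + 7 + 1 + 5 + 4) / 6 = 25/6 = 4.1667
  mean(Y) = (7 + 2 + 8 + 3 + 7 + 8) / 6 = 35/6 = 5.8333

Step 2 — sample variances and covariances s[i,j] = (1/(n-1)) · Σ_k (x_{k,i} - mean_i) · (x_{k,j} - mean_j), with n-1 = 5:
  s[X,X] = ((-1.1667)·(-1.1667) + (0.8333)·(0.8333) + (2.8333)·(2.8333) + (-3.1667)·(-3.1667) + (0.8333)·(0.8333) + (-0.1667)·(-0.1667)) / 5 = 20.8333/5 = 4.1667
  s[X,Y] = ((-1.1667)·(1.1667) + (0.8333)·(-3.8333) + (2.8333)·(2.1667) + (-3.1667)·(-2.8333) + (0.8333)·(1.1667) + (-0.1667)·(2.1667)) / 5 = 11.1667/5 = 2.2333
  s[Y,Y] = ((1.1667)·(1.1667) + (-3.8333)·(-3.8333) + (2.1667)·(2.1667) + (-2.8333)·(-2.8333) + (1.1667)·(1.1667) + (2.1667)·(2.1667)) / 5 = 34.8333/5 = 6.9667
  Sample standard deviations s_i = √(s[i,i]):
  s(X) = √(4.1667) = 2.0412
  s(Y) = √(6.9667) = 2.6394

Step 3 — r_{ij} = s_{ij} / (s_i · s_j):
  r[X,X] = 1 (diagonal).
  r[X,Y] = 2.2333 / (2.0412 · 2.6394) = 2.2333 / 5.3877 = 0.4145
  r[Y,Y] = 1 (diagonal).

R is symmetric with unit diagonal. Assembling:

R = [[1, 0.4145],
 [0.4145, 1]]


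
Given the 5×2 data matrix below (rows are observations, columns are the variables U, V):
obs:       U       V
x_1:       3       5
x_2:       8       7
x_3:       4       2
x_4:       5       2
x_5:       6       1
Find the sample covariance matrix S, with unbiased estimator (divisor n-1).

Step 1 — column means:
  mean(U) = (3 + 8 + 4 + 5 + 6) / 5 = 26/5 = 5.2
  mean(V) = (5 + 7 + 2 + 2 + 1) / 5 = 17/5 = 3.4

Step 2 — sample covariance S[i,j] = (1/(n-1)) · Σ_k (x_{k,i} - mean_i) · (x_{k,j} - mean_j), with n-1 = 4.
  S[U,U] = ((-2.2)·(-2.2) + (2.8)·(2.8) + (-1.2)·(-1.2) + (-0.2)·(-0.2) + (0.8)·(0.8)) / 4 = 14.8/4 = 3.7
  S[U,V] = ((-2.2)·(1.6) + (2.8)·(3.6) + (-1.2)·(-1.4) + (-0.2)·(-1.4) + (0.8)·(-2.4)) / 4 = 6.6/4 = 1.65
  S[V,V] = ((1.6)·(1.6) + (3.6)·(3.6) + (-1.4)·(-1.4) + (-1.4)·(-1.4) + (-2.4)·(-2.4)) / 4 = 25.2/4 = 6.3

S is symmetric (S[j,i] = S[i,j]). Assembling:

S = [[3.7, 1.65],
 [1.65, 6.3]]


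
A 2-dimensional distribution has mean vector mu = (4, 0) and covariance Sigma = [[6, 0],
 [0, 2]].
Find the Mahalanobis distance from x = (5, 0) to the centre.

Step 1 — centre the observation: (x - mu) = (1, 0).

Step 2 — invert Sigma. det(Sigma) = 6·2 - (0)² = 12.
  Sigma^{-1} = (1/det) · [[d, -b], [-b, a]] = [[0.1667, 0],
 [0, 0.5]].

Step 3 — form the quadratic (x - mu)^T · Sigma^{-1} · (x - mu):
  Sigma^{-1} · (x - mu) = (0.1667, 0).
  (x - mu)^T · [Sigma^{-1} · (x - mu)] = (1)·(0.1667) + (0)·(0) = 0.1667.

Step 4 — take square root: d = √(0.1667) ≈ 0.4082.

d(x, mu) = √(0.1667) ≈ 0.4082


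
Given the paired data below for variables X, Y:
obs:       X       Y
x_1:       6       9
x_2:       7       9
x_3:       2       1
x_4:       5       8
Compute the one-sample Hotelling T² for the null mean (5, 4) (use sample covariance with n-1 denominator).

Step 1 — sample mean vector:
  mean(X) = (6 + 7 + 2 + 5) / 4 = 20/4 = 5
  mean(Y) = (9 + 9 + 1 + 8) / 4 = 27/4 = 6.75
  x̄ = (5, 6.75),  deviation x̄ - mu_0 = (5, 6.75) - (5, 4) = (0, 2.75).

Step 2 — sample covariance matrix, S[i,j] = (1/(n-1)) · Σ_k (x_{k,i} - mean_i) · (x_{k,j} - mean_j), divisor n-1 = 3:
  S[X,X] = ((1)·(1) + (2)·(2) + (-3)·(-3) + (0)·(0)) / 3 = 14/3 = 4.6667
  S[X,Y] = ((1)·(2.25) + (2)·(2.25) + (-3)·(-5.75) + (0)·(1.25)) / 3 = 24/3 = 8
  S[Y,Y] = ((2.25)·(2.25) + (2.25)·(2.25) + (-5.75)·(-5.75) + (1.25)·(1.25)) / 3 = 44.75/3 = 14.9167
  S = [[4.6667, 8],
 [8, 14.9167]].

Step 3 — invert S. det(S) = 4.6667·14.9167 - (8)² = 5.6111.
  S^{-1} = (1/det) · [[d, -b], [-b, a]] = [[2.6584, -1.4257],
 [-1.4257, 0.8317]].

Step 4 — quadratic form (x̄ - mu_0)^T · S^{-1} · (x̄ - mu_0):
  S^{-1} · (x̄ - mu_0) = (-3.9208, 2.2871),
  (x̄ - mu_0)^T · [...] = (0)·(-3.9208) + (2.75)·(2.2871) = 6.2896.

Step 5 — scale by n: T² = 4 · 6.2896 = 25.1584.

T² ≈ 25.1584


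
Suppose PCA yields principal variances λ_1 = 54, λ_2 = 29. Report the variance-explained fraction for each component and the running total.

Step 1 — total variance = trace(Sigma) = Σ λ_i = 54 + 29 = 83.

Step 2 — fraction explained by component i = λ_i / Σ λ:
  PC1: 54/83 = 0.6506
  PC2: 29/83 = 0.3494

Step 3 — cumulative fraction after k components = (λ_1 + ... + λ_k) / Σ λ:
  k = 1: 54/83 = 0.6506
  k = 2: (54 + 29)/83 = 83/83 = 1

Summary (fraction, with percent):

explained: PC1 0.6506 (65.06%), PC2 0.3494 (34.94%);  cumulative: 0.6506, 1


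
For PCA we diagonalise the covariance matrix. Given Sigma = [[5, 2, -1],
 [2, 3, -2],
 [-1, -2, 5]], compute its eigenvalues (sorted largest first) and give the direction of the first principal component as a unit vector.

Step 1 — characteristic polynomial p(λ) = det(λI - Sigma) = λ³ - tr·λ² + c_1·λ - det, where tr = trace, c_1 = sum of the principal 2×2 minors, det = det(Sigma):
  tr = 5 + 3 + 5 = 13,
  c_1 = (5·3 - (2)²) + (5·5 - (-1)²) + (3·5 - (-2)²) = 11 + 24 + 11 = 46,
  det = 5·(3·5 - (-2)²) - (2)·((2)·5 - (-2)·(-1)) + (-1)·((2)·(-2) - 3·(-1)) = 5·(11) - (2)·(8) + (-1)·(-1) = 40.
  So p(λ) = λ³ - 13λ² + 46λ - 40.
Step 2 — look for an integer root (rational root theorem: any rational root is an integer divisor of 40). Testing λ = 4:
  p(4) = 64 - 208 + 184 - 40 = 0  ✓
  Dividing out (λ - 4): p(λ) = (λ - 4)(λ² - 9λ + 10).
Step 3 — remaining eigenvalues from the quadratic λ² - 9λ + 10 = 0:
  Δ = 9² - 4·10 = 81 - 40 = 41,  λ = (9 ± √41)/2 = (9 ± 6.4031)/2 ≈ 7.7016 or 1.2984.
  Sorted: λ_1 = 7.7016,  λ_2 = 4,  λ_3 = 1.2984  (check: sum = 13 = tr ✓).

Step 4 — unit eigenvector for λ_1 ≈ 7.7016: v spans the null space of (Sigma - λ_1 I), whose rows are
  r_1 = (-2.7016, 2, -1),  r_2 = (2, -4.7016, -2),  r_3 = (-1, -2, -2.7016).
  v is orthogonal to every row, so take v ∝ r_1 × r_2 = ((2)·(-2) - (-1)·(-4.7016), (-1)·(2) - (-2.7016)·(-2), (-2.7016)·(-4.7016) - (2)·(2)) ≈ (-8.7016, -7.4031, 8.7016).
  Rescale (multiply by -1 so the first nonzero entry is positive): u = (8.7016, 7.4031, -8.7016).
  ||u|| = √((8.7016)² + (7.4031)² + (-8.7016)²) = √(206.2406) ≈ 14.3611,  v_1 = u/||u|| ≈ (0.6059, 0.5155, -0.6059) (||v_1|| = 1).

λ_1 = 7.7016,  λ_2 = 4,  λ_3 = 1.2984;  v_1 ≈ (0.6059, 0.5155, -0.6059)


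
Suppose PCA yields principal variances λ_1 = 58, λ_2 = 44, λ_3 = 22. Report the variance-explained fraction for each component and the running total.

Step 1 — total variance = trace(Sigma) = Σ λ_i = 58 + 44 + 22 = 124.

Step 2 — fraction explained by component i = λ_i / Σ λ:
  PC1: 58/124 = 0.4677
  PC2: 44/124 = 0.3548
  PC3: 22/124 = 0.1774

Step 3 — cumulative fraction after k components = (λ_1 + ... + λ_k) / Σ λ:
  k = 1: 58/124 = 0.4677
  k = 2: (58 + 44)/124 = 102/124 = 0.8226
  k = 3: (58 + 44 + 22)/124 = 124/124 = 1

Summary (fraction, with percent):

explained: PC1 0.4677 (46.77%), PC2 0.3548 (35.48%), PC3 0.1774 (17.74%);  cumulative: 0.4677, 0.8226, 1


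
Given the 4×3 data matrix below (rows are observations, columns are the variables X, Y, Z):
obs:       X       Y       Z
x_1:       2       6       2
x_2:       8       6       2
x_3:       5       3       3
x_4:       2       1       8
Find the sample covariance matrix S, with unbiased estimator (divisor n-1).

Step 1 — column means:
  mean(X) = (2 + 8 + 5 + 2) / 4 = 17/4 = 4.25
  mean(Y) = (6 + 6 + 3 + 1) / 4 = 16/4 = 4
  mean(Z) = (2 + 2 + 3 + 8) / 4 = 15/4 = 3.75

Step 2 — sample covariance S[i,j] = (1/(n-1)) · Σ_k (x_{k,i} - mean_i) · (x_{k,j} - mean_j), with n-1 = 3.
  S[X,X] = ((-2.25)·(-2.25) + (3.75)·(3.75) + (0.75)·(0.75) + (-2.25)·(-2.25)) / 3 = 24.75/3 = 8.25
  S[X,Y] = ((-2.25)·(2) + (3.75)·(2) + (0.75)·(-1) + (-2.25)·(-3)) / 3 = 9/3 = 3
  S[X,Z] = ((-2.25)·(-1.75) + (3.75)·(-1.75) + (0.75)·(-0.75) + (-2.25)·(4.25)) / 3 = -12.75/3 = -4.25
  S[Y,Y] = ((2)·(2) + (2)·(2) + (-1)·(-1) + (-3)·(-3)) / 3 = 18/3 = 6
  S[Y,Z] = ((2)·(-1.75) + (2)·(-1.75) + (-1)·(-0.75) + (-3)·(4.25)) / 3 = -19/3 = -6.3333
  S[Z,Z] = ((-1.75)·(-1.75) + (-1.75)·(-1.75) + (-0.75)·(-0.75) + (4.25)·(4.25)) / 3 = 24.75/3 = 8.25

S is symmetric (S[j,i] = S[i,j]). Assembling:

S = [[8.25, 3, -4.25],
 [3, 6, -6.3333],
 [-4.25, -6.3333, 8.25]]


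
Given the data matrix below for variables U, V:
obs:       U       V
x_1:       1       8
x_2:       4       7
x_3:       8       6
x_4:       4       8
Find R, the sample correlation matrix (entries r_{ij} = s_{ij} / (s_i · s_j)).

Step 1 — column means:
  mean(U) = (1 + 4 + 8 + 4) / 4 = 17/4 = 4.25
  mean(V) = (8 + 7 + 6 + 8) / 4 = 29/4 = 7.25

Step 2 — sample variances and covariances s[i,j] = (1/(n-1)) · Σ_k (x_{k,i} - mean_i) · (x_{k,j} - mean_j), with n-1 = 3:
  s[U,U] = ((-3.25)·(-3.25) + (-0.25)·(-0.25) + (3.75)·(3.75) + (-0.25)·(-0.25)) / 3 = 24.75/3 = 8.25
  s[U,V] = ((-3.25)·(0.75) + (-0.25)·(-0.25) + (3.75)·(-1.25) + (-0.25)·(0.75)) / 3 = -7.25/3 = -2.4167
  s[V,V] = ((0.75)·(0.75) + (-0.25)·(-0.25) + (-1.25)·(-1.25) + (0.75)·(0.75)) / 3 = 2.75/3 = 0.9167
  Sample standard deviations s_i = √(s[i,i]):
  s(U) = √(8.25) = 2.8723
  s(V) = √(0.9167) = 0.9574

Step 3 — r_{ij} = s_{ij} / (s_i · s_j):
  r[U,U] = 1 (diagonal).
  r[U,V] = -2.4167 / (2.8723 · 0.9574) = -2.4167 / 2.75 = -0.8788
  r[V,V] = 1 (diagonal).

R is symmetric with unit diagonal. Assembling:

R = [[1, -0.8788],
 [-0.8788, 1]]


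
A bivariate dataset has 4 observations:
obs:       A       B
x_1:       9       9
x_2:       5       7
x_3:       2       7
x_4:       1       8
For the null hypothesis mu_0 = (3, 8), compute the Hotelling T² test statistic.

Step 1 — sample mean vector:
  mean(A) = (9 + 5 + 2 + 1) / 4 = 17/4 = 4.25
  mean(B) = (9 + 7 + 7 + 8) / 4 = 31/4 = 7.75
  x̄ = (4.25, 7.75),  deviation x̄ - mu_0 = (4.25, 7.75) - (3, 8) = (1.25, -0.25).

Step 2 — sample covariance matrix, S[i,j] = (1/(n-1)) · Σ_k (x_{k,i} - mean_i) · (x_{k,j} - mean_j), divisor n-1 = 3:
  S[A,A] = ((4.75)·(4.75) + (0.75)·(0.75) + (-2.25)·(-2.25) + (-3.25)·(-3.25)) / 3 = 38.75/3 = 12.9167
  S[A,B] = ((4.75)·(1.25) + (0.75)·(-0.75) + (-2.25)·(-0.75) + (-3.25)·(0.25)) / 3 = 6.25/3 = 2.0833
  S[B,B] = ((1.25)·(1.25) + (-0.75)·(-0.75) + (-0.75)·(-0.75) + (0.25)·(0.25)) / 3 = 2.75/3 = 0.9167
  S = [[12.9167, 2.0833],
 [2.0833, 0.9167]].

Step 3 — invert S. det(S) = 12.9167·0.9167 - (2.0833)² = 7.5.
  S^{-1} = (1/det) · [[d, -b], [-b, a]] = [[0.1222, -0.2778],
 [-0.2778, 1.7222]].

Step 4 — quadratic form (x̄ - mu_0)^T · S^{-1} · (x̄ - mu_0):
  S^{-1} · (x̄ - mu_0) = (0.2222, -0.7778),
  (x̄ - mu_0)^T · [...] = (1.25)·(0.2222) + (-0.25)·(-0.7778) = 0.4722.

Step 5 — scale by n: T² = 4 · 0.4722 = 1.8889.

T² ≈ 1.8889
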